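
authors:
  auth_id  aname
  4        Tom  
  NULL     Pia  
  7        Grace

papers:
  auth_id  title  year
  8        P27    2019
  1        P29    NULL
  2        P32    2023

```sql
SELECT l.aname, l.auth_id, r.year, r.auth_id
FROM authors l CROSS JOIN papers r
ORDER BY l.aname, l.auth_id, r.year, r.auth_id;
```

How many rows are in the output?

CROSS JOIN pairs every row of `authors` with every row of `papers`: 3 × 3 = 9 rows.

9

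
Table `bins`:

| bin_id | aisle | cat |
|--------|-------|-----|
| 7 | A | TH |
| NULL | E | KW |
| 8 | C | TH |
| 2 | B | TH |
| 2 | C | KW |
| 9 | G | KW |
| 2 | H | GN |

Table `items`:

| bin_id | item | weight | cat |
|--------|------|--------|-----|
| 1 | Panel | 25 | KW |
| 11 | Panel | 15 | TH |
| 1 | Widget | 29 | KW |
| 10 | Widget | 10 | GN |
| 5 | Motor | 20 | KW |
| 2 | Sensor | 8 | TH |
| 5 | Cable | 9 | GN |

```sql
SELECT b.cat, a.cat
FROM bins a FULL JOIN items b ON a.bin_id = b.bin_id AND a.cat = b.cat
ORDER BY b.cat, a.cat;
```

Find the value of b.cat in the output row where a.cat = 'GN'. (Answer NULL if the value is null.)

FULL OUTER JOIN keeps every row from both sides; unmatched rows get NULL for the other side's columns.
Matching on a.bin_id = b.bin_id AND a.cat = b.cat. A NULL in a compared column never satisfies the condition.
- a row (bin_id=7, cat=TH): no match → kept, b columns NULL.
- a row (bin_id=NULL, cat=KW): no match → kept, b columns NULL.
- a row (bin_id=8, cat=TH): no match → kept, b columns NULL.
- a row (bin_id=2, cat=TH): matches 1 b row(s) → 1 output row(s).
- a row (bin_id=2, cat=KW): no match → kept, b columns NULL.
- a row (bin_id=9, cat=KW): no match → kept, b columns NULL.
- a row (bin_id=2, cat=GN): no match → kept, b columns NULL.
- plus 6 unmatched b row(s), each kept with NULL a columns.

NULL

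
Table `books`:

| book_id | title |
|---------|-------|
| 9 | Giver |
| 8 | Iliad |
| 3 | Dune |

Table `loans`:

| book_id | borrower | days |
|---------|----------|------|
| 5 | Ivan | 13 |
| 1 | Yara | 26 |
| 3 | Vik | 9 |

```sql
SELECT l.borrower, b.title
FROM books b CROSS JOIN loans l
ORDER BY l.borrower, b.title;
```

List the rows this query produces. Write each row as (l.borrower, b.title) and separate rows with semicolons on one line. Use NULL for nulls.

(Ivan, Dune); (Ivan, Giver); (Ivan, Iliad); (Vik, Dune); (Vik, Giver); (Vik, Iliad); (Yara, Dune); (Yara, Giver); (Yara, Iliad)

CROSS JOIN pairs every row of `books` with every row of `loans`: 3 × 3 = 9 rows.
After projecting and ordering:
l.borrower | b.title
Ivan | Dune
Ivan | Giver
Ivan | Iliad
Vik | Dune
Vik | Giver
Vik | Iliad
Yara | Dune
Yara | Giver
Yara | Iliad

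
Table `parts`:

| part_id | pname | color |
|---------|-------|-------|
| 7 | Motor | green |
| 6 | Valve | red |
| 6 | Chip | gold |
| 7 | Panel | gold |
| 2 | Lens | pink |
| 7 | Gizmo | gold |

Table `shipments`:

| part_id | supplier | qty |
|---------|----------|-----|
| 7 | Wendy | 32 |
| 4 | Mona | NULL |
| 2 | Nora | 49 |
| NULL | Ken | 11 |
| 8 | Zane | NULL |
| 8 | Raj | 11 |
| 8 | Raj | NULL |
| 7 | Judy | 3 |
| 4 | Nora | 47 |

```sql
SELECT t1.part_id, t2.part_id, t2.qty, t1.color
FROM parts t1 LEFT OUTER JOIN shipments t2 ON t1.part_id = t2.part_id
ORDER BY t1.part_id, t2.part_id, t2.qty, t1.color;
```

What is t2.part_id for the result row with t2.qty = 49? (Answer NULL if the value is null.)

2

LEFT JOIN keeps every row from `parts`; unmatched rows get NULL for `shipments`'s columns.
Matching on t1.part_id = t2.part_id. A NULL in a compared column never satisfies the condition.
- t1[0] part_id=7 → 2 match(es) in t2 → 2 row(s).
- t1[1] part_id=6 → no match; kept with NULLs on the t2 side.
- t1[2] part_id=6 → no match; kept with NULLs on the t2 side.
- t1[3] part_id=7 → 2 match(es) in t2 → 2 row(s).
- t1[4] part_id=2 → 1 match(es) in t2 → 1 row(s).
- t1[5] part_id=7 → 2 match(es) in t2 → 2 row(s).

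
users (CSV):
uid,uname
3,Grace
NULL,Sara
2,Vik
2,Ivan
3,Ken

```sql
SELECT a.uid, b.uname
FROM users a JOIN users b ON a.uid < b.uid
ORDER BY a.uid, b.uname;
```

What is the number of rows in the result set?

4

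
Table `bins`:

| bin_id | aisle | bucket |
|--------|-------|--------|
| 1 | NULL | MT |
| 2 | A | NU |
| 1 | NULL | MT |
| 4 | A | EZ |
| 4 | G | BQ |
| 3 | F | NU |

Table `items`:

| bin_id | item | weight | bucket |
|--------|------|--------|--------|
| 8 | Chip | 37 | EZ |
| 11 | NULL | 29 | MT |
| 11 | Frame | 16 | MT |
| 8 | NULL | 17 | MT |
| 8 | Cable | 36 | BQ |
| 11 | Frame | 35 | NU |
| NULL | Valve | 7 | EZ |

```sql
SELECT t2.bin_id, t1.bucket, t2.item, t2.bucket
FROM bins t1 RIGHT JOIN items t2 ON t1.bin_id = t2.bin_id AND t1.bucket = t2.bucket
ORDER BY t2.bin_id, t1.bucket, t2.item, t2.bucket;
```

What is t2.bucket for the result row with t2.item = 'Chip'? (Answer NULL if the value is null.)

EZ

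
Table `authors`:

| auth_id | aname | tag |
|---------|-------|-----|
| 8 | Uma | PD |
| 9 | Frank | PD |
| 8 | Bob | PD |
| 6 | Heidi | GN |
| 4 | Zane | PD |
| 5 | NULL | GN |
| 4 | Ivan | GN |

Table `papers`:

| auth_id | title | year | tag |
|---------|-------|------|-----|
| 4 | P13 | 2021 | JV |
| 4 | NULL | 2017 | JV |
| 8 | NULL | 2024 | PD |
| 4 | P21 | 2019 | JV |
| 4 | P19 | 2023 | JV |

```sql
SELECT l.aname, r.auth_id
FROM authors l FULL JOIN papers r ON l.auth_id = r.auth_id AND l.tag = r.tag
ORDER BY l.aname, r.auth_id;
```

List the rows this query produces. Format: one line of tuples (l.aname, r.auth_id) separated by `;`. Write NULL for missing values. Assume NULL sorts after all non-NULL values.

FULL OUTER JOIN keeps every row from both sides; unmatched rows get NULL for the other side's columns.
Matching on l.auth_id = r.auth_id AND l.tag = r.tag.
Matched pairs: 2; unmatched l rows kept: 5; unmatched r rows kept: 4.

(Bob, 8); (Frank, NULL); (Heidi, NULL); (Ivan, NULL); (Uma, 8); (Zane, NULL); (NULL, 4); (NULL, 4); (NULL, 4); (NULL, 4); (NULL, NULL)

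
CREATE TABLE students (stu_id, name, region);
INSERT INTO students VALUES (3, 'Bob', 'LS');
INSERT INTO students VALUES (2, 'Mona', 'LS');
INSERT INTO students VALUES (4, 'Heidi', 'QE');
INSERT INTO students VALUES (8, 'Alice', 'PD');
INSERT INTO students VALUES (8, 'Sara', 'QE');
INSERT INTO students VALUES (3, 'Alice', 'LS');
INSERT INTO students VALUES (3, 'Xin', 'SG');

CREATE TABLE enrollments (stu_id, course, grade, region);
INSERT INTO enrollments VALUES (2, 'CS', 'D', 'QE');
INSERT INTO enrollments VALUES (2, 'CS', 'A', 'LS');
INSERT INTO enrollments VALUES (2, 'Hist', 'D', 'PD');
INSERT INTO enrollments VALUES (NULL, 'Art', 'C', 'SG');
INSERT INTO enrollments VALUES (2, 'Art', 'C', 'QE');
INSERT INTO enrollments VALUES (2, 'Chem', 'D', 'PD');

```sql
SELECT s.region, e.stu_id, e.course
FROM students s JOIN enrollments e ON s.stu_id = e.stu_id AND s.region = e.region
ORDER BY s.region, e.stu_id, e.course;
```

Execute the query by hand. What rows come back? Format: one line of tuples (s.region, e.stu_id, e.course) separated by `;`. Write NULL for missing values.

INNER JOIN keeps only pairs where the ON condition holds.
Matching on s.stu_id = e.stu_id AND s.region = e.region. A NULL in a compared column never satisfies the condition.
Matched pairs: 1.

(LS, 2, CS)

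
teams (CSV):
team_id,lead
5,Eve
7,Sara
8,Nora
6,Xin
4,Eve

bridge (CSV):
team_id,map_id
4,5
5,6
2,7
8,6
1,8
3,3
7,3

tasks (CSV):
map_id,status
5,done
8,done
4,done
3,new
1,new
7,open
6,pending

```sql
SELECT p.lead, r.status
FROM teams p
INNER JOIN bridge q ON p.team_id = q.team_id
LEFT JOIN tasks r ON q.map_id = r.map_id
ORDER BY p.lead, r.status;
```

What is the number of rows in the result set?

Step 1 — p INNER JOIN q on team_id → 4 row(s).
Then LEFT JOIN `tasks r` on map_id: each of those 4 rows is kept; rows whose q.map_id has no match in r get NULL for r's columns.
Result: 4 row(s).

4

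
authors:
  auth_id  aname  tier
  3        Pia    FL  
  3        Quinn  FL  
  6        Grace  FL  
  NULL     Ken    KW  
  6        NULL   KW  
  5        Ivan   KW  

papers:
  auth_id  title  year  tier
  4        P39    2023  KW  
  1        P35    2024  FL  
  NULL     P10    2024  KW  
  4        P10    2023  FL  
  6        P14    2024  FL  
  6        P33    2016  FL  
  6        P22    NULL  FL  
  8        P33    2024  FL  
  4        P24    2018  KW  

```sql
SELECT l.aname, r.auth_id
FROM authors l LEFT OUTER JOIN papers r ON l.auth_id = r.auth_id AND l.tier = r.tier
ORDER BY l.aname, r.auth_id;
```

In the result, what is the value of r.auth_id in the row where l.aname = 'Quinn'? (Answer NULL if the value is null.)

LEFT JOIN keeps every row from `authors`; unmatched rows get NULL for `papers`'s columns.
Matching on l.auth_id = r.auth_id AND l.tier = r.tier. A NULL in a compared column never satisfies the condition.
- l row (auth_id=3, tier=FL): no match → kept, r columns NULL.
- l row (auth_id=3, tier=FL): no match → kept, r columns NULL.
- l row (auth_id=6, tier=FL): matches 3 r row(s) → 3 output row(s).
- l row (auth_id=NULL, tier=KW): no match → kept, r columns NULL.
- l row (auth_id=6, tier=KW): no match → kept, r columns NULL.
- l row (auth_id=5, tier=KW): no match → kept, r columns NULL.

NULL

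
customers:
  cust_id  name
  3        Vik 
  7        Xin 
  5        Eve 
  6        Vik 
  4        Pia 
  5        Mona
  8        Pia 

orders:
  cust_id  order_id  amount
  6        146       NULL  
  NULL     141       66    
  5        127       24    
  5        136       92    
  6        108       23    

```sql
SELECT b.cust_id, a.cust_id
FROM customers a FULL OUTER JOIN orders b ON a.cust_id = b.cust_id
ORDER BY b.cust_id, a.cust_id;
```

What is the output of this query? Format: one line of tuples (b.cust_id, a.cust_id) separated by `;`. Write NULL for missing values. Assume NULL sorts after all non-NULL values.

(5, 5); (5, 5); (5, 5); (5, 5); (6, 6); (6, 6); (NULL, 3); (NULL, 4); (NULL, 7); (NULL, 8); (NULL, NULL)

FULL OUTER JOIN keeps every row from both sides; unmatched rows get NULL for the other side's columns.
Matching on a.cust_id = b.cust_id. A NULL in a compared column never satisfies the condition.
Matched pairs: 6; unmatched a rows kept: 4; unmatched b rows kept: 1.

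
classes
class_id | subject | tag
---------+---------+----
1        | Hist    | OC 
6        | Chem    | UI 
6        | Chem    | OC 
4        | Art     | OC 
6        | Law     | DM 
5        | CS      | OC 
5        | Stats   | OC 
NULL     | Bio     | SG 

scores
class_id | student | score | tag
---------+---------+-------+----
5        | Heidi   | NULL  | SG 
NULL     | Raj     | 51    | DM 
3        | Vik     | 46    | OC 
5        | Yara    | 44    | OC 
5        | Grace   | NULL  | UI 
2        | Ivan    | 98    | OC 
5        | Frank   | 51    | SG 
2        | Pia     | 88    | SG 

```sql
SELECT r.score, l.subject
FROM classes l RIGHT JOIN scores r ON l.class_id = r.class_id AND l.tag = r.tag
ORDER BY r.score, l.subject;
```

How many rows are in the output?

RIGHT JOIN keeps every row from `scores`; unmatched rows get NULL for `classes`'s columns.
Matching on l.class_id = r.class_id AND l.tag = r.tag. A NULL in a compared column never satisfies the condition.
- class_id=1, tag=OC: no matching r row.
- class_id=6, tag=UI: no matching r row.
- class_id=6, tag=OC: no matching r row.
- class_id=4, tag=OC: no matching r row.
- class_id=6, tag=DM: no matching r row.
- class_id=5, tag=OC: 1 matching r row(s), so 1 row(s) emitted.
- class_id=5, tag=OC: 1 matching r row(s), so 1 row(s) emitted.
- class_id=NULL, tag=SG: no matching r row.
- 7 r row(s) had no l match → kept, l columns NULL.
Total: 2 matched + 7 padded = 9 rows.

9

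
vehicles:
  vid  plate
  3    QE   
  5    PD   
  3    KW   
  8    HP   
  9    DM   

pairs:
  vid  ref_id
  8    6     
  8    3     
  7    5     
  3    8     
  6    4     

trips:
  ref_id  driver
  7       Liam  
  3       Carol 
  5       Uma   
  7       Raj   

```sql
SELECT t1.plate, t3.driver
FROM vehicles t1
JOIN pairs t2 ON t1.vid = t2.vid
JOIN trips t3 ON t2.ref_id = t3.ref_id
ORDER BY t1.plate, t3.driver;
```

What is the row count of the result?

1

Evaluate left to right. First `vehicles t1 INNER JOIN pairs t2` on vid: 4 row(s).
Then INNER JOIN `trips t3` on ref_id: keep only rows whose t2.ref_id appears in t3.
Result: 1 row(s).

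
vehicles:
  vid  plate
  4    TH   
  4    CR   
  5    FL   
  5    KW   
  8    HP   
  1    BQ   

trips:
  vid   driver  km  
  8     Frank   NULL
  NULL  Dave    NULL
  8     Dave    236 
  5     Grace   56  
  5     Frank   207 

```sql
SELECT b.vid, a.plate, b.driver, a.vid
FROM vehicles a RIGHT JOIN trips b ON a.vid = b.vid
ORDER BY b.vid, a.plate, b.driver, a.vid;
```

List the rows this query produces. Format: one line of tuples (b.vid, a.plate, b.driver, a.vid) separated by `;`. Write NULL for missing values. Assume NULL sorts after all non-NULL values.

(5, FL, Frank, 5); (5, FL, Grace, 5); (5, KW, Frank, 5); (5, KW, Grace, 5); (8, HP, Dave, 8); (8, HP, Frank, 8); (NULL, NULL, Dave, NULL)

RIGHT JOIN keeps every row from `trips`; unmatched rows get NULL for `vehicles`'s columns.
Matching on a.vid = b.vid. A NULL in a compared column never satisfies the condition.
- a row (vid=4): no match.
- a row (vid=4): no match.
- a row (vid=5): matches 2 b row(s) → 2 output row(s).
- a row (vid=5): matches 2 b row(s) → 2 output row(s).
- a row (vid=8): matches 2 b row(s) → 2 output row(s).
- a row (vid=1): no match.
- 1 row(s) from b found no a partner → padded with NULL.
After projecting and ordering:
b.vid | a.plate | b.driver | a.vid
5 | FL | Frank | 5
5 | FL | Grace | 5
5 | KW | Frank | 5
5 | KW | Grace | 5
8 | HP | Dave | 8
8 | HP | Frank | 8
NULL | NULL | Dave | NULL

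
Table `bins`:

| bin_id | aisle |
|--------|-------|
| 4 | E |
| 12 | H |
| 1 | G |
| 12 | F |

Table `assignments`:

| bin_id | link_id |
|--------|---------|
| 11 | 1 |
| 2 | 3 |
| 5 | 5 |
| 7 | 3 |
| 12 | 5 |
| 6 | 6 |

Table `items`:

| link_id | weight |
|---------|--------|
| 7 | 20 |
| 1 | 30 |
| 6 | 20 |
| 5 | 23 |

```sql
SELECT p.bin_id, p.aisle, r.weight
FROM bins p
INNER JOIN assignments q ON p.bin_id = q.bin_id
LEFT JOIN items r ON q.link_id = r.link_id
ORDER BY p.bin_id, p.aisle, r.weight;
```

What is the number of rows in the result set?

2

Evaluate left to right. First `bins p INNER JOIN assignments q` on bin_id: 2 row(s).
Then LEFT JOIN `items r` on link_id: each of those 2 rows is kept; rows whose q.link_id has no match in r get NULL for r's columns.
Result: 2 row(s).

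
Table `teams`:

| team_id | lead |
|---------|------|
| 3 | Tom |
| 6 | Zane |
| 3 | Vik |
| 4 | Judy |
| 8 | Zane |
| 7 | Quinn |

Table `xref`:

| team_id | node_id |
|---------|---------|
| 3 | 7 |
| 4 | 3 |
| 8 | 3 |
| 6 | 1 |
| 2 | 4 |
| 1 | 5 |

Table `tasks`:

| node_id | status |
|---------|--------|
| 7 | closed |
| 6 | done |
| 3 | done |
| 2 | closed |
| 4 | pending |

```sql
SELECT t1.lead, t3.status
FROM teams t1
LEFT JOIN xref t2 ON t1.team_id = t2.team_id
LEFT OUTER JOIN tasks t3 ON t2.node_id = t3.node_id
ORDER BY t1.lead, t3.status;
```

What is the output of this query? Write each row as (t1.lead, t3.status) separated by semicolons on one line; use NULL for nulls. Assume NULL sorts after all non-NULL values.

(Judy, done); (Quinn, NULL); (Tom, closed); (Vik, closed); (Zane, done); (Zane, NULL)

Step 1 — t1 LEFT JOIN t2 on team_id → 6 row(s).
Then LEFT JOIN `tasks t3` on node_id: each of those 6 rows is kept; rows whose t2.node_id has no match in t3 get NULL for t3's columns.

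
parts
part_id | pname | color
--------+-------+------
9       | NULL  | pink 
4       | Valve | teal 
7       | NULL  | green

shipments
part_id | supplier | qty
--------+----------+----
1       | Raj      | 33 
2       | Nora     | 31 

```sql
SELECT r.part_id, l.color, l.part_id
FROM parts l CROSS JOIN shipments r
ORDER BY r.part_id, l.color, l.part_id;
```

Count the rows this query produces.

6

CROSS JOIN pairs every row of `parts` with every row of `shipments`: 3 × 2 = 6 rows.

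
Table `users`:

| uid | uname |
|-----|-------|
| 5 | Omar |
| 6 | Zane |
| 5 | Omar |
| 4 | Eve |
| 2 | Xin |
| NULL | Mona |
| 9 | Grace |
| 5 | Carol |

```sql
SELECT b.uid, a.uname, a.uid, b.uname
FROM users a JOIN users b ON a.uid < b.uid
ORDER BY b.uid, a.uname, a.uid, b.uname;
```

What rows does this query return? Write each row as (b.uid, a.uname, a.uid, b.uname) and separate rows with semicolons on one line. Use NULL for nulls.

INNER JOIN keeps only pairs where the ON condition holds.
Matching on a.uid < b.uid. A NULL in a compared column never satisfies the condition.
Matched pairs: 18.

(4, Xin, 2, Eve); (5, Eve, 4, Carol); (5, Eve, 4, Omar); (5, Eve, 4, Omar); (5, Xin, 2, Carol); (5, Xin, 2, Omar); (5, Xin, 2, Omar); (6, Carol, 5, Zane); (6, Eve, 4, Zane); (6, Omar, 5, Zane); (6, Omar, 5, Zane); (6, Xin, 2, Zane); (9, Carol, 5, Grace); (9, Eve, 4, Grace); (9, Omar, 5, Grace); (9, Omar, 5, Grace); (9, Xin, 2, Grace); (9, Zane, 6, Grace)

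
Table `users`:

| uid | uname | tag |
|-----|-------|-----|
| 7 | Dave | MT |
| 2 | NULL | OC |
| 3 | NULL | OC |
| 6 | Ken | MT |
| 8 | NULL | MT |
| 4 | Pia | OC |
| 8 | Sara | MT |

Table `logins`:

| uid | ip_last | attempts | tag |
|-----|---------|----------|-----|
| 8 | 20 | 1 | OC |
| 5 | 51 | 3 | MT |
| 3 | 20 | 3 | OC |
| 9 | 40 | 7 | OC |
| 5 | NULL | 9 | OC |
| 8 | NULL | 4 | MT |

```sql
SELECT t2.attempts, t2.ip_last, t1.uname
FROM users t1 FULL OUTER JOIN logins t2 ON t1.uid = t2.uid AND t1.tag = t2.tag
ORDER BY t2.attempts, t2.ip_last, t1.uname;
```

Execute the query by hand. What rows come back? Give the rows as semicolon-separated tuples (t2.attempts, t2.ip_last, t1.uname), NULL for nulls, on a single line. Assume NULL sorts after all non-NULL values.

(1, 20, NULL); (3, 20, NULL); (3, 51, NULL); (4, NULL, Sara); (4, NULL, NULL); (7, 40, NULL); (9, NULL, NULL); (NULL, NULL, Dave); (NULL, NULL, Ken); (NULL, NULL, Pia); (NULL, NULL, NULL)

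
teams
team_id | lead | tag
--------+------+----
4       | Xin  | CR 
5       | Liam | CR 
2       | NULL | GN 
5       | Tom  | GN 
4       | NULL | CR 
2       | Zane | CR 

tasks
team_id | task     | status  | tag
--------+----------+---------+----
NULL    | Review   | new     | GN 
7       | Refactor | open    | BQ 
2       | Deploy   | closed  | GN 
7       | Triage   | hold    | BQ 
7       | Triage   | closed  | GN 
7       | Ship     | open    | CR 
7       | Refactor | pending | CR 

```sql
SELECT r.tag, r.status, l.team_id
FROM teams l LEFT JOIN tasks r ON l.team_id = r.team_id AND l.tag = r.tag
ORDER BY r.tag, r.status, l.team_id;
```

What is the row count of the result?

LEFT JOIN keeps every row from `teams`; unmatched rows get NULL for `tasks`'s columns.
Matching on l.team_id = r.team_id AND l.tag = r.tag. A NULL in a compared column never satisfies the condition.
- l row (team_id=4, tag=CR): no match → kept, r columns NULL.
- l row (team_id=5, tag=CR): no match → kept, r columns NULL.
- l row (team_id=2, tag=GN): matches 1 r row(s) → 1 output row(s).
- l row (team_id=5, tag=GN): no match → kept, r columns NULL.
- l row (team_id=4, tag=CR): no match → kept, r columns NULL.
- l row (team_id=2, tag=CR): no match → kept, r columns NULL.
Total: 1 matched + 5 padded = 6 rows.

6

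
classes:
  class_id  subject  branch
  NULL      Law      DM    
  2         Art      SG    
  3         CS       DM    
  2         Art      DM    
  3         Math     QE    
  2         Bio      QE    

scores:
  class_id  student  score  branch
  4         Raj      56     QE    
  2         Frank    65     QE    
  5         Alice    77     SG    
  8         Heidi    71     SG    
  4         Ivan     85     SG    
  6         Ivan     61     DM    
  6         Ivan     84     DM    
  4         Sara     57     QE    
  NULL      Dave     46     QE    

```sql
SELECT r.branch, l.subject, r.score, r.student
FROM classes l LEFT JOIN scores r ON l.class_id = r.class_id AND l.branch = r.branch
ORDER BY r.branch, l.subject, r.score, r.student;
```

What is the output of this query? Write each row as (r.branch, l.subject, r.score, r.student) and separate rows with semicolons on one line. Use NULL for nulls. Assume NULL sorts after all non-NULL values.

LEFT JOIN keeps every row from `classes`; unmatched rows get NULL for `scores`'s columns.
Matching on l.class_id = r.class_id AND l.branch = r.branch. A NULL in a compared column never satisfies the condition.
Matched pairs: 1; unmatched l rows kept: 5.

(QE, Bio, 65, Frank); (NULL, Art, NULL, NULL); (NULL, Art, NULL, NULL); (NULL, CS, NULL, NULL); (NULL, Law, NULL, NULL); (NULL, Math, NULL, NULL)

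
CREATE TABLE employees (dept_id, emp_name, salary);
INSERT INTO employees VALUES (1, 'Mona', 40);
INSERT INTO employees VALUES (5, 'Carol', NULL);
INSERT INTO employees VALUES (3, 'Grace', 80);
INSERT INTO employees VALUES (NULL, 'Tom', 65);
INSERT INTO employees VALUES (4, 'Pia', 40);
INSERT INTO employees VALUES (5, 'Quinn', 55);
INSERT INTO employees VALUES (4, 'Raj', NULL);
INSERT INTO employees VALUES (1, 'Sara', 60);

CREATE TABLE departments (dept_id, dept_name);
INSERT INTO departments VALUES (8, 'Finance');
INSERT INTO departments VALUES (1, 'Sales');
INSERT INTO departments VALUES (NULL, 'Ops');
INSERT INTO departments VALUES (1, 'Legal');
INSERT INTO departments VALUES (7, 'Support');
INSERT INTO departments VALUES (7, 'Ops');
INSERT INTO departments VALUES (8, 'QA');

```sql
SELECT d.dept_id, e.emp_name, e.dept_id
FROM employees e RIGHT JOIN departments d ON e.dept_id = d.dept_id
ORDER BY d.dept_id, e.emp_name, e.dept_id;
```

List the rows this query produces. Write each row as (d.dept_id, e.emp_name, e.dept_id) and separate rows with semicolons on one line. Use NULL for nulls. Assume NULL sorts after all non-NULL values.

(1, Mona, 1); (1, Mona, 1); (1, Sara, 1); (1, Sara, 1); (7, NULL, NULL); (7, NULL, NULL); (8, NULL, NULL); (8, NULL, NULL); (NULL, NULL, NULL)

RIGHT JOIN keeps every row from `departments`; unmatched rows get NULL for `employees`'s columns.
Matching on e.dept_id = d.dept_id. A NULL in a compared column never satisfies the condition.
- e row (dept_id=1): matches 2 d row(s) → 2 output row(s).
- e row (dept_id=5): no match.
- e row (dept_id=3): no match.
- e row (dept_id=NULL): no match.
- e row (dept_id=4): no match.
- e row (dept_id=5): no match.
- e row (dept_id=4): no match.
- e row (dept_id=1): matches 2 d row(s) → 2 output row(s).
- plus 5 unmatched d row(s), each kept with NULL e columns.
After projecting and ordering:
d.dept_id | e.emp_name | e.dept_id
1 | Mona | 1
1 | Mona | 1
1 | Sara | 1
1 | Sara | 1
7 | NULL | NULL
7 | NULL | NULL
8 | NULL | NULL
8 | NULL | NULL
NULL | NULL | NULL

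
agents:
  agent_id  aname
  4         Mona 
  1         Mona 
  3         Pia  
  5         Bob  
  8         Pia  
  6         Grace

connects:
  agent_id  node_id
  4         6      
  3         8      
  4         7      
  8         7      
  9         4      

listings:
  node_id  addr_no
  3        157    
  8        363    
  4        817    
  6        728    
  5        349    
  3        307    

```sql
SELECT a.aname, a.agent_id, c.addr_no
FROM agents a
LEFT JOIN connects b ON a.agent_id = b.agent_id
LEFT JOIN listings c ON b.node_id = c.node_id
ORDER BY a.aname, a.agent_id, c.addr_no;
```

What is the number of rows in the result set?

Joins associate left-to-right: agents LEFT JOIN connects on agent_id gives 7 intermediate row(s).
Then LEFT JOIN `listings c` on node_id: each of those 7 rows is kept; rows whose b.node_id has no match in c get NULL for c's columns.
Result: 7 row(s).

7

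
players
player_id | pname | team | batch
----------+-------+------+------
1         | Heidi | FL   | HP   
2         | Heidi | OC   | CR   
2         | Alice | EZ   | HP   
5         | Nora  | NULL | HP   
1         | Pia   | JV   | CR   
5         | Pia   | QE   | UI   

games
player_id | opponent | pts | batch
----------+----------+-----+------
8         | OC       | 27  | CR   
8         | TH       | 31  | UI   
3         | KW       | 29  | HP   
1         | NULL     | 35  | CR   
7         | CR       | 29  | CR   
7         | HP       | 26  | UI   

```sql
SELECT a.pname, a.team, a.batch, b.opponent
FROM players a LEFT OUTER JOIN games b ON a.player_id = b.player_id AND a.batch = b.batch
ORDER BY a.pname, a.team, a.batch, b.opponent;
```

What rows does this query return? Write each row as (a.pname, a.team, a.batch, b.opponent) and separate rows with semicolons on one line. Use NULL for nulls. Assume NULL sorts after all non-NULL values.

(Alice, EZ, HP, NULL); (Heidi, FL, HP, NULL); (Heidi, OC, CR, NULL); (Nora, NULL, HP, NULL); (Pia, JV, CR, NULL); (Pia, QE, UI, NULL)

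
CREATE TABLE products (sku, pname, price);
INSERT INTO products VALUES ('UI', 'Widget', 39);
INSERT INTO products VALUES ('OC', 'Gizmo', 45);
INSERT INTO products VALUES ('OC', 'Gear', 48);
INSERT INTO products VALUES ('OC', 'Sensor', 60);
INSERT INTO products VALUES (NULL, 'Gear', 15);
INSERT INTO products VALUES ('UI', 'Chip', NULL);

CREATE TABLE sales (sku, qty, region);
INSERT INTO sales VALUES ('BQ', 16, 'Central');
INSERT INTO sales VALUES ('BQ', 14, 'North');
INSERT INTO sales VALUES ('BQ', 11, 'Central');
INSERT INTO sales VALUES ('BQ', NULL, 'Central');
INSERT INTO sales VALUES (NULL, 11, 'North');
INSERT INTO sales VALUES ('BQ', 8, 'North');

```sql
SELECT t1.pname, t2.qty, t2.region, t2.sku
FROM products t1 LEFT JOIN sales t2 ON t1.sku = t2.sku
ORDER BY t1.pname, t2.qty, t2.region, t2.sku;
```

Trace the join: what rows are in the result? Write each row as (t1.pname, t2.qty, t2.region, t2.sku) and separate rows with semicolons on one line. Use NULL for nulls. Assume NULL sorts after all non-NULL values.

(Chip, NULL, NULL, NULL); (Gear, NULL, NULL, NULL); (Gear, NULL, NULL, NULL); (Gizmo, NULL, NULL, NULL); (Sensor, NULL, NULL, NULL); (Widget, NULL, NULL, NULL)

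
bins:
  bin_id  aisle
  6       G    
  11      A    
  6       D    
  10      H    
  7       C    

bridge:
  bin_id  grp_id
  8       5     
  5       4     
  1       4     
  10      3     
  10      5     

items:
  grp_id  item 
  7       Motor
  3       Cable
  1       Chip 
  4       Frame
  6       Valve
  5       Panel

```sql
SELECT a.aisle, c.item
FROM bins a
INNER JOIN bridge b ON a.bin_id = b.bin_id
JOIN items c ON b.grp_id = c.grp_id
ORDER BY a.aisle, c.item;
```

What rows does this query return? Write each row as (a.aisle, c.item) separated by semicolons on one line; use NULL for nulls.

Joins associate left-to-right: bins INNER JOIN bridge on bin_id gives 2 intermediate row(s).
Then INNER JOIN `items c` on grp_id: keep only rows whose b.grp_id appears in c.

(H, Cable); (H, Panel)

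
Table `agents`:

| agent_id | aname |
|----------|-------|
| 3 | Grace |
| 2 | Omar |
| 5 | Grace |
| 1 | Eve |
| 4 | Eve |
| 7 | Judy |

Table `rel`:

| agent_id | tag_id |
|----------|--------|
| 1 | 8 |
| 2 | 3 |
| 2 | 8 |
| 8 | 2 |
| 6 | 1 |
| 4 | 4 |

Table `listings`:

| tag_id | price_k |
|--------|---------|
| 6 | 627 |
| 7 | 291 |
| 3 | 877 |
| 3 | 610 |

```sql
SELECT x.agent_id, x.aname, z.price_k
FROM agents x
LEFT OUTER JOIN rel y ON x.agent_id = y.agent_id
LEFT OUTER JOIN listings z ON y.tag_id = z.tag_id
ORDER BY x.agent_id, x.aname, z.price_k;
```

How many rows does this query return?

8

Step 1 — x LEFT JOIN y on agent_id → 7 row(s).
Then LEFT JOIN `listings z` on tag_id: each of those 7 rows is kept; rows whose y.tag_id has no match in z get NULL for z's columns.
Result: 8 row(s).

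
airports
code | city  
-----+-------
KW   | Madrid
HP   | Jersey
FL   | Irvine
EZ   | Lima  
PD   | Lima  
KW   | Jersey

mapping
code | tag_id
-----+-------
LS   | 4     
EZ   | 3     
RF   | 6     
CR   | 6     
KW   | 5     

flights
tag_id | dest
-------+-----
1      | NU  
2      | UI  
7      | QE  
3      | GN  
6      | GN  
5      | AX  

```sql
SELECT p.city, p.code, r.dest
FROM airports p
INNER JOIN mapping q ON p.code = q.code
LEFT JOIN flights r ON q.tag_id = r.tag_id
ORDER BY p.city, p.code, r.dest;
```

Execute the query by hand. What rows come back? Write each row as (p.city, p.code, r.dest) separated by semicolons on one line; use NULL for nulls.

(Jersey, KW, AX); (Lima, EZ, GN); (Madrid, KW, AX)

Joins associate left-to-right: airports INNER JOIN mapping on code gives 3 intermediate row(s).
Then LEFT JOIN `flights r` on tag_id: each of those 3 rows is kept; rows whose q.tag_id has no match in r get NULL for r's columns.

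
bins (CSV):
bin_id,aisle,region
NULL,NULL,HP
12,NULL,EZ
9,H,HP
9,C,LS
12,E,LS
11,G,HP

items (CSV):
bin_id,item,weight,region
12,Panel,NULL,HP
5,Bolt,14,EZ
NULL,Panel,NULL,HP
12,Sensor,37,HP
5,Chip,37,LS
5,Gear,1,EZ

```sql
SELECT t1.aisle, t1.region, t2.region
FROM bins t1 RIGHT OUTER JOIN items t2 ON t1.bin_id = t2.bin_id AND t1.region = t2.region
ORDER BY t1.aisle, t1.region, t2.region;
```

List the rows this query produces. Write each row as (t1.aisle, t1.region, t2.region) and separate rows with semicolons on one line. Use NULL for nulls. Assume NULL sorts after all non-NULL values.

(NULL, NULL, EZ); (NULL, NULL, EZ); (NULL, NULL, HP); (NULL, NULL, HP); (NULL, NULL, HP); (NULL, NULL, LS)

RIGHT JOIN keeps every row from `items`; unmatched rows get NULL for `bins`'s columns.
Matching on t1.bin_id = t2.bin_id AND t1.region = t2.region. A NULL in a compared column never satisfies the condition.
Matched pairs: 0; unmatched t2 rows kept: 6.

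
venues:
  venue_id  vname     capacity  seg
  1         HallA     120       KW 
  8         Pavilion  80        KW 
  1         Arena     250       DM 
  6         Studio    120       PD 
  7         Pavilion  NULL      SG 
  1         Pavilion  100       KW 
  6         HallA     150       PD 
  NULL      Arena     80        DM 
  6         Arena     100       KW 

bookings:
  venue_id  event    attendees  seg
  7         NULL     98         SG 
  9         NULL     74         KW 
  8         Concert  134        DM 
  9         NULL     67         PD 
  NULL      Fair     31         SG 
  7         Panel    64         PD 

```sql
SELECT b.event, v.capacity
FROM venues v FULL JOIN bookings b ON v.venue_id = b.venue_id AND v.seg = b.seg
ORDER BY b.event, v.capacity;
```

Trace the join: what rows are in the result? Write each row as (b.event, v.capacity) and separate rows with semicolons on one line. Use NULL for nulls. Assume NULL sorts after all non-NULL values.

(Concert, NULL); (Fair, NULL); (Panel, NULL); (NULL, 80); (NULL, 80); (NULL, 100); (NULL, 100); (NULL, 120); (NULL, 120); (NULL, 150); (NULL, 250); (NULL, NULL); (NULL, NULL); (NULL, NULL)

FULL OUTER JOIN keeps every row from both sides; unmatched rows get NULL for the other side's columns.
Matching on v.venue_id = b.venue_id AND v.seg = b.seg. A NULL in a compared column never satisfies the condition.
- v row (venue_id=1, seg=KW): no match → kept, b columns NULL.
- v row (venue_id=8, seg=KW): no match → kept, b columns NULL.
- v row (venue_id=1, seg=DM): no match → kept, b columns NULL.
- v row (venue_id=6, seg=PD): no match → kept, b columns NULL.
- v row (venue_id=7, seg=SG): matches 1 b row(s) → 1 output row(s).
- v row (venue_id=1, seg=KW): no match → kept, b columns NULL.
- v row (venue_id=6, seg=PD): no match → kept, b columns NULL.
- v row (venue_id=NULL, seg=DM): no match → kept, b columns NULL.
- v row (venue_id=6, seg=KW): no match → kept, b columns NULL.
- 5 row(s) from b found no v partner → padded with NULL.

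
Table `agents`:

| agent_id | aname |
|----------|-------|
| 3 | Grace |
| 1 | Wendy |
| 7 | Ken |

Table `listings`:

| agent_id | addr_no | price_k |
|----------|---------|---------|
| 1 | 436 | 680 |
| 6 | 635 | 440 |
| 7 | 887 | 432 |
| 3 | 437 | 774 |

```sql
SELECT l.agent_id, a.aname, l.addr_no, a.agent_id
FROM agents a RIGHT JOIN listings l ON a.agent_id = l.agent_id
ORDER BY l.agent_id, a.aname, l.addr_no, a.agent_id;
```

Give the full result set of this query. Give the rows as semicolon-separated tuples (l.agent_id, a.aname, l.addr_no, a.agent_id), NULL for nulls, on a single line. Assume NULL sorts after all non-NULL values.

(1, Wendy, 436, 1); (3, Grace, 437, 3); (6, NULL, 635, NULL); (7, Ken, 887, 7)

RIGHT JOIN keeps every row from `listings`; unmatched rows get NULL for `agents`'s columns.
Matching on a.agent_id = l.agent_id.
Matched pairs: 3; unmatched l rows kept: 1.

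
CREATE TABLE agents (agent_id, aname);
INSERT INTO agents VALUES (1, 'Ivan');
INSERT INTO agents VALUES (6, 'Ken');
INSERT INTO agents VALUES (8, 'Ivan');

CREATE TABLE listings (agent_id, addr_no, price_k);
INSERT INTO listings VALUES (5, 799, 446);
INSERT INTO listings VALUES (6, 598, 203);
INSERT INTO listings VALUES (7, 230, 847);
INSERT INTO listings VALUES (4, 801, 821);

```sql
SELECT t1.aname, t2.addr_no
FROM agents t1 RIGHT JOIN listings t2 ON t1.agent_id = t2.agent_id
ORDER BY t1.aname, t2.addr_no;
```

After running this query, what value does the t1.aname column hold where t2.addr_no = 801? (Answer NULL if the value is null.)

NULL

RIGHT JOIN keeps every row from `listings`; unmatched rows get NULL for `agents`'s columns.
Matching on t1.agent_id = t2.agent_id.
- t1 row (agent_id=1): no match.
- t1 row (agent_id=6): matches 1 t2 row(s) → 1 output row(s).
- t1 row (agent_id=8): no match.
- 3 t2 row(s) had no t1 match → kept, t1 columns NULL.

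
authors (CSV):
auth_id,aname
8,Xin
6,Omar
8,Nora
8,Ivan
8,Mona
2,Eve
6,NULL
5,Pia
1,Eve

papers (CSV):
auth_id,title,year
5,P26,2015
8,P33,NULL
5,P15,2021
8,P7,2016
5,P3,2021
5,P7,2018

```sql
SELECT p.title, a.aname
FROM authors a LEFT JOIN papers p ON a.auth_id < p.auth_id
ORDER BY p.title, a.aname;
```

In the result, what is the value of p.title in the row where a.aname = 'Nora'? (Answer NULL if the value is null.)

NULL

LEFT JOIN keeps every row from `authors`; unmatched rows get NULL for `papers`'s columns.
Matching on a.auth_id < p.auth_id.
Matched pairs: 18; unmatched a rows kept: 4.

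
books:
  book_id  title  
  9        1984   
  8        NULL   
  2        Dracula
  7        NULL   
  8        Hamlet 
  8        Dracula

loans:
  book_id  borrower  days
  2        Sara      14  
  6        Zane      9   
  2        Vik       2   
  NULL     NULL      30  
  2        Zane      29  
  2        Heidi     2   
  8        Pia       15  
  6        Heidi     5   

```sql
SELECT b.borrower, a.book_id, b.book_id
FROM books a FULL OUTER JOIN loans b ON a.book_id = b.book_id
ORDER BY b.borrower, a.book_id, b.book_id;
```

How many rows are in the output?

FULL OUTER JOIN keeps every row from both sides; unmatched rows get NULL for the other side's columns.
Matching on a.book_id = b.book_id. A NULL in a compared column never satisfies the condition.
Matched pairs: 7; unmatched a rows kept: 2; unmatched b rows kept: 3.
Total: 7 matched + 5 padded = 12 rows.

12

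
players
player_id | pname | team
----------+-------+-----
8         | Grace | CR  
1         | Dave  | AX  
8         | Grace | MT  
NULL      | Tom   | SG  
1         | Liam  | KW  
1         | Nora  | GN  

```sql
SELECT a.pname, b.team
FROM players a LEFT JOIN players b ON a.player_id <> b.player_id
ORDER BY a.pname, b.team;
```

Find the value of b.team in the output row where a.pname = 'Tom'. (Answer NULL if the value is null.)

LEFT JOIN keeps every row from `players a`; unmatched rows get NULL for `players b`'s columns.
Matching on a.player_id <> b.player_id. A NULL in a compared column never satisfies the condition.
Matched pairs: 12; unmatched a rows kept: 1.

NULL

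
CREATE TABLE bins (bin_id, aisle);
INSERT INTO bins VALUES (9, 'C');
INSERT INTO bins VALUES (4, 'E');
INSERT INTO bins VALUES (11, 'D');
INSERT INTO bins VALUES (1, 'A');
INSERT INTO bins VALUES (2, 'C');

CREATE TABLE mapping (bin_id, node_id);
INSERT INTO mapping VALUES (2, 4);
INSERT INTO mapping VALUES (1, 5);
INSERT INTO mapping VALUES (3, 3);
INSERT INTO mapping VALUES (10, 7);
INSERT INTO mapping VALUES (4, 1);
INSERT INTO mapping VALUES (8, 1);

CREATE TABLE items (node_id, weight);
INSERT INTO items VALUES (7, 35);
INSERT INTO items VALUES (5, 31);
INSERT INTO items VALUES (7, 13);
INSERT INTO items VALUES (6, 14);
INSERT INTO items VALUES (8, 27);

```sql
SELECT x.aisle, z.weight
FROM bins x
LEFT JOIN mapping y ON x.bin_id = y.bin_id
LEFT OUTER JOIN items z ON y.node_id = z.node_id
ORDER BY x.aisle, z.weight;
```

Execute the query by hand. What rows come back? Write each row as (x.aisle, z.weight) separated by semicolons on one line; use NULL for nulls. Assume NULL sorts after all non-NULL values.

Joins associate left-to-right: bins LEFT JOIN mapping on bin_id gives 5 intermediate row(s).
Then LEFT JOIN `items z` on node_id: each of those 5 rows is kept; rows whose y.node_id has no match in z get NULL for z's columns.

(A, 31); (C, NULL); (C, NULL); (D, NULL); (E, NULL)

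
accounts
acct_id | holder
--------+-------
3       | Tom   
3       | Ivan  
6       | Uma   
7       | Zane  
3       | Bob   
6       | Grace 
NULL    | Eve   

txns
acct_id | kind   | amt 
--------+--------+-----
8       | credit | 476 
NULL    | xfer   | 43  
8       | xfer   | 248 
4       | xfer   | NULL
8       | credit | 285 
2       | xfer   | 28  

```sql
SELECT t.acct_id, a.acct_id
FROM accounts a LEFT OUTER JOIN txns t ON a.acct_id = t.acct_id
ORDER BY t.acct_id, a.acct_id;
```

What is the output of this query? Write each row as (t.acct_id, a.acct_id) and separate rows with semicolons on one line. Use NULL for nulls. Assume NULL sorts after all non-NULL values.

LEFT JOIN keeps every row from `accounts`; unmatched rows get NULL for `txns`'s columns.
Matching on a.acct_id = t.acct_id. A NULL in a compared column never satisfies the condition.
- acct_id=3: no t row matches, row kept with t columns NULL.
- acct_id=3: no t row matches, row kept with t columns NULL.
- acct_id=6: no t row matches, row kept with t columns NULL.
- acct_id=7: no t row matches, row kept with t columns NULL.
- acct_id=3: no t row matches, row kept with t columns NULL.
- acct_id=6: no t row matches, row kept with t columns NULL.
- acct_id=NULL: no t row matches, row kept with t columns NULL.
After projecting and ordering:
t.acct_id | a.acct_id
NULL | 3
NULL | 3
NULL | 3
NULL | 6
NULL | 6
NULL | 7
NULL | NULL

(NULL, 3); (NULL, 3); (NULL, 3); (NULL, 6); (NULL, 6); (NULL, 7); (NULL, NULL)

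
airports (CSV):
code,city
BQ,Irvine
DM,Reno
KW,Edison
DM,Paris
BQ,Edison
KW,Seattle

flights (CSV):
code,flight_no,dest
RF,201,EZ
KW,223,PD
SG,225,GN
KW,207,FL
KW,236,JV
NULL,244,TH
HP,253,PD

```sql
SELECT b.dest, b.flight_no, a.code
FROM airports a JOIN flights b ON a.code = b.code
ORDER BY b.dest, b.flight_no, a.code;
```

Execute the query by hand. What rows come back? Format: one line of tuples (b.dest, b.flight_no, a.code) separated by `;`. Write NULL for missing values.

INNER JOIN keeps only pairs where the ON condition holds.
Matching on a.code = b.code. A NULL in a compared column never satisfies the condition.
- code=BQ: no matching b row, dropped.
- code=DM: no matching b row, dropped.
- code=KW: 3 matching b row(s), so 3 row(s) emitted.
- code=DM: no matching b row, dropped.
- code=BQ: no matching b row, dropped.
- code=KW: 3 matching b row(s), so 3 row(s) emitted.
After projecting and ordering:
b.dest | b.flight_no | a.code
FL | 207 | KW
FL | 207 | KW
JV | 236 | KW
JV | 236 | KW
PD | 223 | KW
PD | 223 | KW

(FL, 207, KW); (FL, 207, KW); (JV, 236, KW); (JV, 236, KW); (PD, 223, KW); (PD, 223, KW)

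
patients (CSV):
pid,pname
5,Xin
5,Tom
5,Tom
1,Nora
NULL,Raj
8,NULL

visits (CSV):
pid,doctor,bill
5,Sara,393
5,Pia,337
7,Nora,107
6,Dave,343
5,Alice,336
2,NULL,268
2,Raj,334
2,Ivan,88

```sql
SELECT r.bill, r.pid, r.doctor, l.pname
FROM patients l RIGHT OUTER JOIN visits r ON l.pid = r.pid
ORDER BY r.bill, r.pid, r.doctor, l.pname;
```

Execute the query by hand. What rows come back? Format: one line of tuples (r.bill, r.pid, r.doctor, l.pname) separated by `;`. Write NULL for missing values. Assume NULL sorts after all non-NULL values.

(88, 2, Ivan, NULL); (107, 7, Nora, NULL); (268, 2, NULL, NULL); (334, 2, Raj, NULL); (336, 5, Alice, Tom); (336, 5, Alice, Tom); (336, 5, Alice, Xin); (337, 5, Pia, Tom); (337, 5, Pia, Tom); (337, 5, Pia, Xin); (343, 6, Dave, NULL); (393, 5, Sara, Tom); (393, 5, Sara, Tom); (393, 5, Sara, Xin)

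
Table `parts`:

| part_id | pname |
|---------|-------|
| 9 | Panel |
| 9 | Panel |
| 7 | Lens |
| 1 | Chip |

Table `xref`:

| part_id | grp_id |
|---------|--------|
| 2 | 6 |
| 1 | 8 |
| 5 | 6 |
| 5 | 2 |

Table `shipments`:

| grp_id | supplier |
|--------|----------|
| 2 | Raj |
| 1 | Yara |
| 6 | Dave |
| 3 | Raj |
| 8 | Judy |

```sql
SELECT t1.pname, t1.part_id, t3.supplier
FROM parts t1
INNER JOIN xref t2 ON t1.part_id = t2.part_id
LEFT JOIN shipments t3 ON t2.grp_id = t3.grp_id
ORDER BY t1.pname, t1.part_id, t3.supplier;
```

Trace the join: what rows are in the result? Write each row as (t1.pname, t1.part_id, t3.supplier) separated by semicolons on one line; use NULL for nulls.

(Chip, 1, Judy)

Step 1 — t1 INNER JOIN t2 on part_id → 1 row(s).
Then LEFT JOIN `shipments t3` on grp_id: each of those 1 rows is kept; rows whose t2.grp_id has no match in t3 get NULL for t3's columns.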